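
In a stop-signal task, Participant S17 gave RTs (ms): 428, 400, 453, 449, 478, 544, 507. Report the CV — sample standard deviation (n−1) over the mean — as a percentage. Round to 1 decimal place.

n = 7, Σ = 3259, M = 465.5714
Σ(x−M)² = 14165.714; s = √(14165.714/6) = 48.5896
CV = 48.5896 / 465.5714 = 0.10437 = 10.437%

10.4%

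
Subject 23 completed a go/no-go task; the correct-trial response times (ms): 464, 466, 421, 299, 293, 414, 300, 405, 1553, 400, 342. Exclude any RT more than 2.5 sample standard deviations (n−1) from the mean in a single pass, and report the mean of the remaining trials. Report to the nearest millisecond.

n = 11, ΣRT = 5357, M = 487.000
Σ(x−M)² = 1290278.00; s = √(1290278.00/10) = 359.204
Cutoffs: 487.000 ± 2.5·359.204 → [-411.0, 1385.0]
Outside: 1553 → excluded.
Retained (n=10): Σ = 3804, mean = 3804/10 = 380.400

380 ms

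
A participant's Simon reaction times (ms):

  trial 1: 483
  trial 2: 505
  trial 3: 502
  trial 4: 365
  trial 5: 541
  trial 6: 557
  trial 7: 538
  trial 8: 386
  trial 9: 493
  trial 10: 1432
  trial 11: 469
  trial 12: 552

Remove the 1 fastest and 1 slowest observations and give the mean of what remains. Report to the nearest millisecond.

Sorted: 365, 386, 469, 483, 493, 502, 505, 538, 541, 552, 557, 1432
Drop lowest 1 (365) and highest 1 (1432)
Remaining (n=10): Σ = 5026, mean = 5026/10 = 502.600

503 ms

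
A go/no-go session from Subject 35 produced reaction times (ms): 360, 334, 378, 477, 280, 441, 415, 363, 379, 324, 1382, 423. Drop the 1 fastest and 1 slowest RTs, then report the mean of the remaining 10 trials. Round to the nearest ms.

Sorted: 280, 324, 334, 360, 363, 378, 379, 415, 423, 441, 477, 1382
Drop lowest 1 (280) and highest 1 (1382)
Remaining (n=10): Σ = 3894, mean = 3894/10 = 389.400

389 ms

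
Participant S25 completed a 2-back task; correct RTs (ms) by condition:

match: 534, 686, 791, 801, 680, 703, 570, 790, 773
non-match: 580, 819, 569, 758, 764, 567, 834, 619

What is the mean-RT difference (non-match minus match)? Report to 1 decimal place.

-14.4 ms

M(match) = 6328/9 = 703.111
M(non-match) = 5510/8 = 688.750
Difference = 688.750 − 703.111 = -14.361 ms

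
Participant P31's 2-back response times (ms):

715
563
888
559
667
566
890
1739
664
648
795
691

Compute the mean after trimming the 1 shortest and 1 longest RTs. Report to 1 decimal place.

708.7 ms

Sorted: 559, 563, 566, 648, 664, 667, 691, 715, 795, 888, 890, 1739
Drop lowest 1 (559) and highest 1 (1739)
Remaining (n=10): Σ = 7087, mean = 7087/10 = 708.700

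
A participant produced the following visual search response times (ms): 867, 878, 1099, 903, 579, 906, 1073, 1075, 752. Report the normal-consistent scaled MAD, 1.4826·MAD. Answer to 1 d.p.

Sorted: 579, 752, 867, 878, 903, 906, 1073, 1075, 1099 → median = 903
|x − 903| sorted: 0, 3, 25, 36, 151, 170, 172, 196, 324 → MAD = 151
Robust SD ≈ 1.4826 × 151 = 223.873

223.9 ms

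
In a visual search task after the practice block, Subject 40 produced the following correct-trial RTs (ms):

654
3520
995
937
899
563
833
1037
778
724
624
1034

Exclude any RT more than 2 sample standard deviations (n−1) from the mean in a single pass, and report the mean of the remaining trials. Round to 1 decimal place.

825.3 ms

n = 12, ΣRT = 12598, M = 1049.833
Σ(x−M)² = 6942729.67; s = √(6942729.67/11) = 794.454
Cutoffs: 1049.833 ± 2·794.454 → [-539.1, 2638.7]
Outside: 3520 → excluded.
Retained (n=11): Σ = 9078, mean = 9078/11 = 825.273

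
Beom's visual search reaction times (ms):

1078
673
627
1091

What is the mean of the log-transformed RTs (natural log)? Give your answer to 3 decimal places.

6.733

ln(RT): 6.9829, 6.5117, 6.4409, 6.9948
Σ ln(RT) = 26.9304
Mean = 26.9304/4 = 6.73260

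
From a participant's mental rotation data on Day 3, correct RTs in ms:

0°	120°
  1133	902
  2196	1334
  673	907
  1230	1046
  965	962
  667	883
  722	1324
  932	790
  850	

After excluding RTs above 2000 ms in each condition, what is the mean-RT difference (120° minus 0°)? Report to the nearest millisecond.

0°: exclude 2196
M(0°) = 7172/8 = 896.500
M(120°) = 8148/8 = 1018.500
Difference = 1018.500 − 896.500 = 122.000 ms

122 ms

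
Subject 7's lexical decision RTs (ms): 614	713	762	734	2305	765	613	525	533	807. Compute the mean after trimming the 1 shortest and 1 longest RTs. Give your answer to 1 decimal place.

Sorted: 525, 533, 613, 614, 713, 734, 762, 765, 807, 2305
Drop lowest 1 (525) and highest 1 (2305)
Remaining (n=8): Σ = 5541, mean = 5541/8 = 692.625

692.6 ms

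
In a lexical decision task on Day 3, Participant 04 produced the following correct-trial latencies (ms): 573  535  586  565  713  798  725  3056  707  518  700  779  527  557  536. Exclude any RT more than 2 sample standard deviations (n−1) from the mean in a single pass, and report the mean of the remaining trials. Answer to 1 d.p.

629.9 ms

n = 15, ΣRT = 11875, M = 791.667
Σ(x−M)² = 5626355.33; s = √(5626355.33/14) = 633.942
Cutoffs: 791.667 ± 2·633.942 → [-476.2, 2059.6]
Outside: 3056 → excluded.
Retained (n=14): Σ = 8819, mean = 8819/14 = 629.929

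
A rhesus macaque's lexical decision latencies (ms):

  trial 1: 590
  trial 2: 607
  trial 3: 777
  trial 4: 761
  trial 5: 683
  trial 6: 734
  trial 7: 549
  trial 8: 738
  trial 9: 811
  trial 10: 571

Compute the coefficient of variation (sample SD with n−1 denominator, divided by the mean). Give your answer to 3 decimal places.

0.140

n = 10, Σ = 6821, M = 682.1000
Σ(x−M)² = 81846.900; s = √(81846.900/9) = 95.3630
CV = 95.3630 / 682.1000 = 0.13981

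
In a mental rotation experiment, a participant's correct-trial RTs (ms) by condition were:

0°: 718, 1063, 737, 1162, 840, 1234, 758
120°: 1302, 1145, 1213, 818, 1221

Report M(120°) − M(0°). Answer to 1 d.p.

M(0°) = 6512/7 = 930.286
M(120°) = 5699/5 = 1139.800
Difference = 1139.800 − 930.286 = 209.514 ms

209.5 ms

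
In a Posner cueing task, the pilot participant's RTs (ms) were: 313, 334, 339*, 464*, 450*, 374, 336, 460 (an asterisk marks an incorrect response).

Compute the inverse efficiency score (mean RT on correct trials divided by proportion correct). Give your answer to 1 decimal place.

Correct trials (n=5): 313, 334, 374, 336, 460
Mean correct RT = 1817/5 = 363.4000 ms
Proportion correct = 5/8
IES = 363.4000 / (5/8) = 581.440 ms

581.4 ms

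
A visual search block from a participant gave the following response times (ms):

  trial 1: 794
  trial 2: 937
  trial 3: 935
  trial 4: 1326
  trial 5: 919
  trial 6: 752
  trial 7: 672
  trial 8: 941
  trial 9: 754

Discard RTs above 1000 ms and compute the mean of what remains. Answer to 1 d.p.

838.0 ms

Excluded: 1326
Retained (n=8): Σ = 6704
Mean = 6704/8 = 838.0000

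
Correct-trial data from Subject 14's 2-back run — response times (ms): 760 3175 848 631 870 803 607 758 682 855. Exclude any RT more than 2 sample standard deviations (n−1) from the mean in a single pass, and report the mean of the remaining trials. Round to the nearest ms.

n = 10, ΣRT = 9989, M = 998.900
Σ(x−M)² = 5338348.90; s = √(5338348.90/9) = 770.162
Cutoffs: 998.900 ± 2·770.162 → [-541.4, 2539.2]
Outside: 3175 → excluded.
Retained (n=9): Σ = 6814, mean = 6814/9 = 757.111

757 ms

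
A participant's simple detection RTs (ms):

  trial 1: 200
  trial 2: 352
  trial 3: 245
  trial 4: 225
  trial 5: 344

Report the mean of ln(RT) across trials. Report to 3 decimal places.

ln(RT): 5.2983, 5.8636, 5.5013, 5.4161, 5.8406
Σ ln(RT) = 27.9199
Mean = 27.9199/5 = 5.58399

5.584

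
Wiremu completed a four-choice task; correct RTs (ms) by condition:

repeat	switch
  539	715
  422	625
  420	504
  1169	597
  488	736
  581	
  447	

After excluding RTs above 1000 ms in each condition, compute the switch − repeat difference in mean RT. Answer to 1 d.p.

repeat: exclude 1169
M(repeat) = 2897/6 = 482.833
M(switch) = 3177/5 = 635.400
Difference = 635.400 − 482.833 = 152.567 ms

152.6 ms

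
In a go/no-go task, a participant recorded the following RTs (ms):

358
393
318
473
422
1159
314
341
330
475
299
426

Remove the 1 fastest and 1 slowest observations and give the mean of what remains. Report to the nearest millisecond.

385 ms

Sorted: 299, 314, 318, 330, 341, 358, 393, 422, 426, 473, 475, 1159
Drop lowest 1 (299) and highest 1 (1159)
Remaining (n=10): Σ = 3850, mean = 3850/10 = 385.000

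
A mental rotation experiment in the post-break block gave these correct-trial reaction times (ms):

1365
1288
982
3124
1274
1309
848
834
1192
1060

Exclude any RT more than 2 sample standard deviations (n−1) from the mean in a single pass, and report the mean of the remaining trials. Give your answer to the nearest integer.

1128 ms

n = 10, ΣRT = 13276, M = 1327.600
Σ(x−M)² = 3916332.40; s = √(3916332.40/9) = 659.658
Cutoffs: 1327.600 ± 2·659.658 → [8.3, 2646.9]
Outside: 3124 → excluded.
Retained (n=9): Σ = 10152, mean = 10152/9 = 1128.000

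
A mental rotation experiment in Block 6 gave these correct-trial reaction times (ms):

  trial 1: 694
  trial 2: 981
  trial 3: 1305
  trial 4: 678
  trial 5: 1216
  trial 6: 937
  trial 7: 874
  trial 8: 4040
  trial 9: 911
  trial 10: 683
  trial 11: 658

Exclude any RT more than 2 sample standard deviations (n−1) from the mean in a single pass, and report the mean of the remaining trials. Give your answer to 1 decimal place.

n = 11, ΣRT = 12977, M = 1179.727
Σ(x−M)² = 9468860.18; s = √(9468860.18/10) = 973.081
Cutoffs: 1179.727 ± 2·973.081 → [-766.4, 3125.9]
Outside: 4040 → excluded.
Retained (n=10): Σ = 8937, mean = 8937/10 = 893.700

893.7 ms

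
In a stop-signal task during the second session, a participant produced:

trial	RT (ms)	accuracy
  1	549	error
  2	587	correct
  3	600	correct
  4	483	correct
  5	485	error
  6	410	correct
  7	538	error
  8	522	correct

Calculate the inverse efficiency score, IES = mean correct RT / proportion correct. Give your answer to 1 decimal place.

Correct trials (n=5): 587, 600, 483, 410, 522
Mean correct RT = 2602/5 = 520.4000 ms
Proportion correct = 5/8
IES = 520.4000 / (5/8) = 832.640 ms

832.6 ms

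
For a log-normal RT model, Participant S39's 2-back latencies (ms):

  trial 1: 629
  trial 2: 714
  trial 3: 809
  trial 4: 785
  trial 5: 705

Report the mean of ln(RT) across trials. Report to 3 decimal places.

6.587

ln(RT): 6.4441, 6.5709, 6.6958, 6.6657, 6.5582
Σ ln(RT) = 32.9347
Mean = 32.9347/5 = 6.58694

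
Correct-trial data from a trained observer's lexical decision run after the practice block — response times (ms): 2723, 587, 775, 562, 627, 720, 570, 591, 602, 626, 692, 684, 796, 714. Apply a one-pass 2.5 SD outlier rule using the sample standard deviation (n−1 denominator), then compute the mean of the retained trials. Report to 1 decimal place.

657.4 ms

n = 14, ΣRT = 11269, M = 804.929
Σ(x−M)² = 4035148.93; s = √(4035148.93/13) = 557.132
Cutoffs: 804.929 ± 2.5·557.132 → [-587.9, 2197.8]
Outside: 2723 → excluded.
Retained (n=13): Σ = 8546, mean = 8546/13 = 657.385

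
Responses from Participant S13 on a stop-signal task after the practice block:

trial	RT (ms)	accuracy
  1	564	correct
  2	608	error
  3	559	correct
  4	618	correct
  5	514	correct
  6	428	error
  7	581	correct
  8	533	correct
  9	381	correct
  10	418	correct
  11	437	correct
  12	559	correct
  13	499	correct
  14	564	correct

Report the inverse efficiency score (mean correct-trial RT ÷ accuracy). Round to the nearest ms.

Correct trials (n=12): 564, 559, 618, 514, 581, 533, 381, 418, 437, 559, 499, 564
Mean correct RT = 6227/12 = 518.9167 ms
Proportion correct = 12/14
IES = 518.9167 / (12/14) = 605.403 ms

605 ms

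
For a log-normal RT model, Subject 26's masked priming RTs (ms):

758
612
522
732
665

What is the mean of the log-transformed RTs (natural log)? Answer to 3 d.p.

ln(RT): 6.6307, 6.4167, 6.2577, 6.5958, 6.4998
Σ ln(RT) = 32.4007
Mean = 32.4007/5 = 6.48013

6.480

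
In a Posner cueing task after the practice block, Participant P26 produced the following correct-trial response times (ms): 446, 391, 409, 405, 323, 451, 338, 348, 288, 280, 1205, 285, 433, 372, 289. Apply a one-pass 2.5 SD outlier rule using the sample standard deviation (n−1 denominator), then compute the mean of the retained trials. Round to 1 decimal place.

361.3 ms

n = 15, ΣRT = 6263, M = 417.533
Σ(x−M)² = 715157.73; s = √(715157.73/14) = 226.015
Cutoffs: 417.533 ± 2.5·226.015 → [-147.5, 982.6]
Outside: 1205 → excluded.
Retained (n=14): Σ = 5058, mean = 5058/14 = 361.286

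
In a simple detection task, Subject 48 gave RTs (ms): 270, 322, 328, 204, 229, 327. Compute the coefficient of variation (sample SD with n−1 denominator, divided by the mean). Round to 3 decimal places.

0.194

n = 6, Σ = 1680, M = 280.0000
Σ(x−M)² = 14754.000; s = √(14754.000/5) = 54.3213
CV = 54.3213 / 280.0000 = 0.19400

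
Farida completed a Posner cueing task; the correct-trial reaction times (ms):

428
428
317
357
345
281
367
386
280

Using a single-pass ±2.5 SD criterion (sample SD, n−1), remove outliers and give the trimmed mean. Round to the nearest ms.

n = 9, ΣRT = 3189, M = 354.333
Σ(x−M)² = 24408.00; s = √(24408.00/8) = 55.236
Cutoffs: 354.333 ± 2.5·55.236 → [216.2, 492.4]
No RTs fall outside the cutoffs; all 9 retained. Mean = 3189/9 = 354.333

354 ms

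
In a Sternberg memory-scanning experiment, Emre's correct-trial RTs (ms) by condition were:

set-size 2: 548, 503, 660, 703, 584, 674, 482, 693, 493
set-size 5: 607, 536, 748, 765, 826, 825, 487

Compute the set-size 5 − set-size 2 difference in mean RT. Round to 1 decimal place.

M(set-size 2) = 5340/9 = 593.333
M(set-size 5) = 4794/7 = 684.857
Difference = 684.857 − 593.333 = 91.524 ms

91.5 ms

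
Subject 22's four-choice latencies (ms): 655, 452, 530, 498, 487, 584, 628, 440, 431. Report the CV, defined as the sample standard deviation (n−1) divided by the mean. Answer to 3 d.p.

n = 9, Σ = 4705, M = 522.7778
Σ(x−M)² = 54533.556; s = √(54533.556/8) = 82.5633
CV = 82.5633 / 522.7778 = 0.15793

0.158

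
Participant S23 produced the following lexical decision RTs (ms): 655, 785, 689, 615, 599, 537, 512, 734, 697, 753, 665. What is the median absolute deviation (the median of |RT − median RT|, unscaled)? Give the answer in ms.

66 ms

Sorted: 512, 537, 599, 615, 655, 665, 689, 697, 734, 753, 785 → median = 665
|x − 665|: 10, 120, 24, 50, 66, 128, 153, 69, 32, 88, 0
Sorted deviations: 0, 10, 24, 32, 50, 66, 69, 88, 120, 128, 153 → MAD = 66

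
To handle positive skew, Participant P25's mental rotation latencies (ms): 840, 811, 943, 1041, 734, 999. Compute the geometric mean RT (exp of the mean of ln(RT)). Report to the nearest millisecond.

888 ms

ln(RT): 6.7334, 6.6983, 6.8491, 6.9479, 6.5985, 6.9068
Mean ln(RT) = 40.7339/6 = 6.78899
Geometric mean = exp(6.78899) = 888.02 ms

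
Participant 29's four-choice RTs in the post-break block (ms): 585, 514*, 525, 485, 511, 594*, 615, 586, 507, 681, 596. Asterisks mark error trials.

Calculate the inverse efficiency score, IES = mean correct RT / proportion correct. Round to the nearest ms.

691 ms

Correct trials (n=9): 585, 525, 485, 511, 615, 586, 507, 681, 596
Mean correct RT = 5091/9 = 565.6667 ms
Proportion correct = 9/11
IES = 565.6667 / (9/11) = 691.370 ms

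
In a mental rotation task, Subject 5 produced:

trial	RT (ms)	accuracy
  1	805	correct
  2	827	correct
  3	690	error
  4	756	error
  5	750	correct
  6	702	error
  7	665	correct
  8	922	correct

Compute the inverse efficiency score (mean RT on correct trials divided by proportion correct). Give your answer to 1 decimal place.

1270.1 ms

Correct trials (n=5): 805, 827, 750, 665, 922
Mean correct RT = 3969/5 = 793.8000 ms
Proportion correct = 5/8
IES = 793.8000 / (5/8) = 1270.080 ms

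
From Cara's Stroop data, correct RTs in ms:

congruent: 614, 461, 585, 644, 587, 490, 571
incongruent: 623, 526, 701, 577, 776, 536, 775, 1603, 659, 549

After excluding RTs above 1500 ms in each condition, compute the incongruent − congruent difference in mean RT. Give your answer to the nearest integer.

incongruent: exclude 1603
M(congruent) = 3952/7 = 564.571
M(incongruent) = 5722/9 = 635.778
Difference = 635.778 − 564.571 = 71.206 ms

71 ms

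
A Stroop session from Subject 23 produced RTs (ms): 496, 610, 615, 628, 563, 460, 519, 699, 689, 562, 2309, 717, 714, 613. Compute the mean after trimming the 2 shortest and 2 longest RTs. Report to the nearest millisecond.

Sorted: 460, 496, 519, 562, 563, 610, 613, 615, 628, 689, 699, 714, 717, 2309
Drop lowest 2 (460, 496) and highest 2 (717, 2309)
Remaining (n=10): Σ = 6212, mean = 6212/10 = 621.200

621 ms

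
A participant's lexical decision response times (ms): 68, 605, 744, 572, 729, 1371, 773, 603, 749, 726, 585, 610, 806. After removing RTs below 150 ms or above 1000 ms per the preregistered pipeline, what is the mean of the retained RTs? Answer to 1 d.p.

Excluded: 68, 1371
Retained (n=11): Σ = 7502
Mean = 7502/11 = 682.0000

682.0 ms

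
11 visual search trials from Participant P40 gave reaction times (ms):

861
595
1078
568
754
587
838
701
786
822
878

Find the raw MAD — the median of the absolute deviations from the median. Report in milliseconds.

Sorted: 568, 587, 595, 701, 754, 786, 822, 838, 861, 878, 1078 → median = 786
|x − 786|: 75, 191, 292, 218, 32, 199, 52, 85, 0, 36, 92
Sorted deviations: 0, 32, 36, 52, 75, 85, 92, 191, 199, 218, 292 → MAD = 85

85 ms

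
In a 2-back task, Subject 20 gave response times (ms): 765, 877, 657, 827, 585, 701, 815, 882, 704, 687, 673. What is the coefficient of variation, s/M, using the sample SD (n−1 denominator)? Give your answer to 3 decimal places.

0.130

n = 11, Σ = 8173, M = 743.0000
Σ(x−M)² = 93682.000; s = √(93682.000/10) = 96.7895
CV = 96.7895 / 743.0000 = 0.13027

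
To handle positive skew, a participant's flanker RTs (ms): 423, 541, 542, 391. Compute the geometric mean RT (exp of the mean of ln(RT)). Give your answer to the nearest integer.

ln(RT): 6.0474, 6.2934, 6.2953, 5.9687
Mean ln(RT) = 24.6048/4 = 6.15119
Geometric mean = exp(6.15119) = 469.28 ms

469 ms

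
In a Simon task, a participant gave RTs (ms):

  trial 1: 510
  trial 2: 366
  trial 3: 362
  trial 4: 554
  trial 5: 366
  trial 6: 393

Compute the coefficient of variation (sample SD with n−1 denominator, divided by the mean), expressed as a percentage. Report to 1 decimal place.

n = 6, Σ = 2551, M = 425.1667
Σ(x−M)² = 35820.833; s = √(35820.833/5) = 84.6414
CV = 84.6414 / 425.1667 = 0.19908 = 19.908%

19.9%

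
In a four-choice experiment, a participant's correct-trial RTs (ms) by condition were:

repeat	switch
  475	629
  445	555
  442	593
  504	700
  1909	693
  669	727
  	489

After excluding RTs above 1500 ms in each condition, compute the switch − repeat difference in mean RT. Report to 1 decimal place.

repeat: exclude 1909
M(repeat) = 2535/5 = 507.000
M(switch) = 4386/7 = 626.571
Difference = 626.571 − 507.000 = 119.571 ms

119.6 ms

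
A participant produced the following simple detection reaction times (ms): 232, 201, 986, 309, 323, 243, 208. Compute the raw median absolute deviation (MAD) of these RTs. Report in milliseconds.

42 ms

Sorted: 201, 208, 232, 243, 309, 323, 986 → median = 243
|x − 243|: 11, 42, 743, 66, 80, 0, 35
Sorted deviations: 0, 11, 35, 42, 66, 80, 743 → MAD = 42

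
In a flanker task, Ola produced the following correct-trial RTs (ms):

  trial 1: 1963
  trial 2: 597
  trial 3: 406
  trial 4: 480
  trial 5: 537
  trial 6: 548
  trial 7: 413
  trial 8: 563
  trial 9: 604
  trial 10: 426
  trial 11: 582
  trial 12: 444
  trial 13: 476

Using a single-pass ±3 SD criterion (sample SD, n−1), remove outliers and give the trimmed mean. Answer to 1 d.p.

n = 13, ΣRT = 8039, M = 618.385
Σ(x−M)² = 2018759.08; s = √(2018759.08/12) = 410.158
Cutoffs: 618.385 ± 3·410.158 → [-612.1, 1848.9]
Outside: 1963 → excluded.
Retained (n=12): Σ = 6076, mean = 6076/12 = 506.333

506.3 ms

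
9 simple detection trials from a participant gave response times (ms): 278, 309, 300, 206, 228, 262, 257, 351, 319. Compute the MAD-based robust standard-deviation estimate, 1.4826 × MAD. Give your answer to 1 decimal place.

46.0 ms

Sorted: 206, 228, 257, 262, 278, 300, 309, 319, 351 → median = 278
|x − 278| sorted: 0, 16, 21, 22, 31, 41, 50, 72, 73 → MAD = 31
Robust SD ≈ 1.4826 × 31 = 45.961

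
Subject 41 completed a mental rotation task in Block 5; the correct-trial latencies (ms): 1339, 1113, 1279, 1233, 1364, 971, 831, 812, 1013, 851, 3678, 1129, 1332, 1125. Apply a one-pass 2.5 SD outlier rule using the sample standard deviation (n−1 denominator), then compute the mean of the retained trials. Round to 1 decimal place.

1107.1 ms

n = 14, ΣRT = 18070, M = 1290.714
Σ(x−M)² = 6610398.86; s = √(6610398.86/13) = 713.086
Cutoffs: 1290.714 ± 2.5·713.086 → [-492.0, 3073.4]
Outside: 3678 → excluded.
Retained (n=13): Σ = 14392, mean = 14392/13 = 1107.077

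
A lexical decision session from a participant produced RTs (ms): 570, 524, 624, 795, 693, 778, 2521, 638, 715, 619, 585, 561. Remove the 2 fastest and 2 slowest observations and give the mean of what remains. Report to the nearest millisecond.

653 ms

Sorted: 524, 561, 570, 585, 619, 624, 638, 693, 715, 778, 795, 2521
Drop lowest 2 (524, 561) and highest 2 (795, 2521)
Remaining (n=8): Σ = 5222, mean = 5222/8 = 652.750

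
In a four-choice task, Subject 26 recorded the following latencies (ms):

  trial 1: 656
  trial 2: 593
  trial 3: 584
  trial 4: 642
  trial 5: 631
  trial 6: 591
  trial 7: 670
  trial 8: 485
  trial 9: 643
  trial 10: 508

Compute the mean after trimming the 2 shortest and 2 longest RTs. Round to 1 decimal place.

Sorted: 485, 508, 584, 591, 593, 631, 642, 643, 656, 670
Drop lowest 2 (485, 508) and highest 2 (656, 670)
Remaining (n=6): Σ = 3684, mean = 3684/6 = 614.000

614.0 ms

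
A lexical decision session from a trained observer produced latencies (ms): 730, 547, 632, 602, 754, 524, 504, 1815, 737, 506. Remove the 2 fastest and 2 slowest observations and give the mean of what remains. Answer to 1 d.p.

Sorted: 504, 506, 524, 547, 602, 632, 730, 737, 754, 1815
Drop lowest 2 (504, 506) and highest 2 (754, 1815)
Remaining (n=6): Σ = 3772, mean = 3772/6 = 628.667

628.7 ms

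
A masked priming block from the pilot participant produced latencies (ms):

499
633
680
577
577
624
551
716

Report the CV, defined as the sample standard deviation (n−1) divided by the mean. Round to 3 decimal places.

n = 8, Σ = 4857, M = 607.1250
Σ(x−M)² = 34774.875; s = √(34774.875/7) = 70.4829
CV = 70.4829 / 607.1250 = 0.11609

0.116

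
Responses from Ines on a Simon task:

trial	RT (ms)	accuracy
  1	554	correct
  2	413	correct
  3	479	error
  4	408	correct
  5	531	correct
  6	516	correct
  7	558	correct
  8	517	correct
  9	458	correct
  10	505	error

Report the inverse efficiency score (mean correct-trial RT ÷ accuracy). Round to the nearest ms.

618 ms

Correct trials (n=8): 554, 413, 408, 531, 516, 558, 517, 458
Mean correct RT = 3955/8 = 494.3750 ms
Proportion correct = 8/10
IES = 494.3750 / (8/10) = 617.969 ms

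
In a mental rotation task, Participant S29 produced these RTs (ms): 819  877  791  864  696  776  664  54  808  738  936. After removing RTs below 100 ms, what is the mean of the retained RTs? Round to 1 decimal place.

796.9 ms

Excluded: 54
Retained (n=10): Σ = 7969
Mean = 7969/10 = 796.9000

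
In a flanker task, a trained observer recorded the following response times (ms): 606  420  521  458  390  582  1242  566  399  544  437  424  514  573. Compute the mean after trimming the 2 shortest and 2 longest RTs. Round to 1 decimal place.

Sorted: 390, 399, 420, 424, 437, 458, 514, 521, 544, 566, 573, 582, 606, 1242
Drop lowest 2 (390, 399) and highest 2 (606, 1242)
Remaining (n=10): Σ = 5039, mean = 5039/10 = 503.900

503.9 ms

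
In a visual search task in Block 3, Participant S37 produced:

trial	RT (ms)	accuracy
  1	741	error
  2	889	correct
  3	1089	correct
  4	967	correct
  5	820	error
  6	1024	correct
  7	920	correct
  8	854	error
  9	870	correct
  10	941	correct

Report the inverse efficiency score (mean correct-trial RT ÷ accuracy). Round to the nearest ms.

Correct trials (n=7): 889, 1089, 967, 1024, 920, 870, 941
Mean correct RT = 6700/7 = 957.1429 ms
Proportion correct = 7/10
IES = 957.1429 / (7/10) = 1367.347 ms

1367 ms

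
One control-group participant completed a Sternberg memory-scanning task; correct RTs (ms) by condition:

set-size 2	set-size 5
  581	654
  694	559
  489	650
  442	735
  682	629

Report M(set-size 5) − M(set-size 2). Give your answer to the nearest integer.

M(set-size 2) = 2888/5 = 577.600
M(set-size 5) = 3227/5 = 645.400
Difference = 645.400 − 577.600 = 67.800 ms

68 ms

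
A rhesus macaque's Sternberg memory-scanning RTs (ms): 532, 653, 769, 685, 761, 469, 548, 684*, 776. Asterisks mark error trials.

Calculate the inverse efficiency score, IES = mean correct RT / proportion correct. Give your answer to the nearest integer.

Correct trials (n=8): 532, 653, 769, 685, 761, 469, 548, 776
Mean correct RT = 5193/8 = 649.1250 ms
Proportion correct = 8/9
IES = 649.1250 / (8/9) = 730.266 ms

730 ms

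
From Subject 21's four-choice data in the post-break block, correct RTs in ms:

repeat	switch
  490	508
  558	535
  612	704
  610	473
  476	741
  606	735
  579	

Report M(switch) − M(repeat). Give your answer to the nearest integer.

M(repeat) = 3931/7 = 561.571
M(switch) = 3696/6 = 616.000
Difference = 616.000 − 561.571 = 54.429 ms

54 ms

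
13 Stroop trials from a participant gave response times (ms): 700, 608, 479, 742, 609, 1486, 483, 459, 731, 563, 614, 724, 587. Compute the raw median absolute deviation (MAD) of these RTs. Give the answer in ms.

Sorted: 459, 479, 483, 563, 587, 608, 609, 614, 700, 724, 731, 742, 1486 → median = 609
|x − 609|: 91, 1, 130, 133, 0, 877, 126, 150, 122, 46, 5, 115, 22
Sorted deviations: 0, 1, 5, 22, 46, 91, 115, 122, 126, 130, 133, 150, 877 → MAD = 115

115 ms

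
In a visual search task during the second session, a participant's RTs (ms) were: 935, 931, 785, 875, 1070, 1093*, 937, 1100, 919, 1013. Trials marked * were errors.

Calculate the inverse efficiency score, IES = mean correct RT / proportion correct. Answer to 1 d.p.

1057.4 ms

Correct trials (n=9): 935, 931, 785, 875, 1070, 937, 1100, 919, 1013
Mean correct RT = 8565/9 = 951.6667 ms
Proportion correct = 9/10
IES = 951.6667 / (9/10) = 1057.407 ms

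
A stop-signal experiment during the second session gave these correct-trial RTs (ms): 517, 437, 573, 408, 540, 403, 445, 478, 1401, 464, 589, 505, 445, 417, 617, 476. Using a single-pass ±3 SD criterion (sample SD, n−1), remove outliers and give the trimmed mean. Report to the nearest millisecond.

488 ms

n = 16, ΣRT = 8715, M = 544.688
Σ(x−M)² = 845839.44; s = √(845839.44/15) = 237.464
Cutoffs: 544.688 ± 3·237.464 → [-167.7, 1257.1]
Outside: 1401 → excluded.
Retained (n=15): Σ = 7314, mean = 7314/15 = 487.600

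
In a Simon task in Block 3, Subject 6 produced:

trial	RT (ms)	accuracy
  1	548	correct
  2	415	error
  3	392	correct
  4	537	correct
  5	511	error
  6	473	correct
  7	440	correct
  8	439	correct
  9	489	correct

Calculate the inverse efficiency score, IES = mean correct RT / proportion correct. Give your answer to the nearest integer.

609 ms

Correct trials (n=7): 548, 392, 537, 473, 440, 439, 489
Mean correct RT = 3318/7 = 474.0000 ms
Proportion correct = 7/9
IES = 474.0000 / (7/9) = 609.429 ms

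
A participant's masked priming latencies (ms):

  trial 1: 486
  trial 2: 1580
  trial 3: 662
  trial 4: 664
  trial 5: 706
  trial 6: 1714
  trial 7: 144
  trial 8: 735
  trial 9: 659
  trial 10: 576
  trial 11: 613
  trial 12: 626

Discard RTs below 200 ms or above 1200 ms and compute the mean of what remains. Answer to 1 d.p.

Excluded: 144, 1580, 1714
Retained (n=9): Σ = 5727
Mean = 5727/9 = 636.3333

636.3 ms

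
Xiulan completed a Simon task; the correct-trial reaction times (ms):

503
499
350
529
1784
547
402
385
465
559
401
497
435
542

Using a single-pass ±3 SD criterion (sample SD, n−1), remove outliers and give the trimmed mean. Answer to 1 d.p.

470.3 ms

n = 14, ΣRT = 7898, M = 564.143
Σ(x−M)² = 1659949.71; s = √(1659949.71/13) = 357.335
Cutoffs: 564.143 ± 3·357.335 → [-507.9, 1636.1]
Outside: 1784 → excluded.
Retained (n=13): Σ = 6114, mean = 6114/13 = 470.308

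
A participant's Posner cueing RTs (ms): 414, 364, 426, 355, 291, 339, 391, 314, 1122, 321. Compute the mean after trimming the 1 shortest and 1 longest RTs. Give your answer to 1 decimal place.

365.5 ms

Sorted: 291, 314, 321, 339, 355, 364, 391, 414, 426, 1122
Drop lowest 1 (291) and highest 1 (1122)
Remaining (n=8): Σ = 2924, mean = 2924/8 = 365.500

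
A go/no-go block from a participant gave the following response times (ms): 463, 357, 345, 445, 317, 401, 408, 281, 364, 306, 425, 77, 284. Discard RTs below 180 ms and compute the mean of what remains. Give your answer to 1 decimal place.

Excluded: 77
Retained (n=12): Σ = 4396
Mean = 4396/12 = 366.3333

366.3 ms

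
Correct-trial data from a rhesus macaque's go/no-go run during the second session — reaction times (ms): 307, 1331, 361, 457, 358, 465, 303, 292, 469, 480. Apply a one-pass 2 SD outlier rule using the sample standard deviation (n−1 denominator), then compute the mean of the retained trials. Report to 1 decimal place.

n = 10, ΣRT = 4823, M = 482.300
Σ(x−M)² = 850670.10; s = √(850670.10/9) = 307.439
Cutoffs: 482.300 ± 2·307.439 → [-132.6, 1097.2]
Outside: 1331 → excluded.
Retained (n=9): Σ = 3492, mean = 3492/9 = 388.000

388.0 ms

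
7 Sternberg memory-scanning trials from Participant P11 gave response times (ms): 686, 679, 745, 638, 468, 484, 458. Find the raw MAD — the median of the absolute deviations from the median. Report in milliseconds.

107 ms

Sorted: 458, 468, 484, 638, 679, 686, 745 → median = 638
|x − 638|: 48, 41, 107, 0, 170, 154, 180
Sorted deviations: 0, 41, 48, 107, 154, 170, 180 → MAD = 107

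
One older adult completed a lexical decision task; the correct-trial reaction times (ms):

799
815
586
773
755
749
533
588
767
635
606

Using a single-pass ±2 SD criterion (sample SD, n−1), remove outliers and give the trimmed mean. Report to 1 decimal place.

n = 11, ΣRT = 7606, M = 691.455
Σ(x−M)² = 103956.73; s = √(103956.73/10) = 101.959
Cutoffs: 691.455 ± 2·101.959 → [487.5, 895.4]
No RTs fall outside the cutoffs; all 11 retained. Mean = 7606/11 = 691.455

691.5 ms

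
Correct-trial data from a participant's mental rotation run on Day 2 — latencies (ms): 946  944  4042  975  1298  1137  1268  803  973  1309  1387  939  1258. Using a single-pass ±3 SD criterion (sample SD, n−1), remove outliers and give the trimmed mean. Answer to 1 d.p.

n = 13, ΣRT = 17279, M = 1329.154
Σ(x−M)² = 8386461.69; s = √(8386461.69/12) = 835.986
Cutoffs: 1329.154 ± 3·835.986 → [-1178.8, 3837.1]
Outside: 4042 → excluded.
Retained (n=12): Σ = 13237, mean = 13237/12 = 1103.083

1103.1 ms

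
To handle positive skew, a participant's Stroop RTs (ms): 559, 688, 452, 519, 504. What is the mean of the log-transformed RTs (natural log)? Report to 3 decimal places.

6.290

ln(RT): 6.3261, 6.5338, 6.1137, 6.2519, 6.2226
Σ ln(RT) = 31.4481
Mean = 31.4481/5 = 6.28962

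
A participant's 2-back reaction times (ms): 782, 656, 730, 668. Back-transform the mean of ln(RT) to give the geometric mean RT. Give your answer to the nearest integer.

707 ms

ln(RT): 6.6619, 6.4862, 6.5930, 6.5043
Mean ln(RT) = 26.2453/4 = 6.56134
Geometric mean = exp(6.56134) = 707.22 ms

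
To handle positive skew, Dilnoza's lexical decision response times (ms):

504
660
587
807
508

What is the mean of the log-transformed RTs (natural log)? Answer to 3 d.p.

ln(RT): 6.2226, 6.4922, 6.3750, 6.6933, 6.2305
Σ ln(RT) = 32.0136
Mean = 32.0136/5 = 6.40273

6.403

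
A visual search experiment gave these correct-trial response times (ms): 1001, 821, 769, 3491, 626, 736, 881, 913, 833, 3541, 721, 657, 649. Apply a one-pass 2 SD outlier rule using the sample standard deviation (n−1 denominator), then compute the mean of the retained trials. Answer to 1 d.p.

n = 13, ΣRT = 15639, M = 1203.000
Σ(x−M)² = 12789330.00; s = √(12789330.00/12) = 1032.365
Cutoffs: 1203.000 ± 2·1032.365 → [-861.7, 3267.7]
Outside: 3491, 3541 → excluded.
Retained (n=11): Σ = 8607, mean = 8607/11 = 782.455

782.5 ms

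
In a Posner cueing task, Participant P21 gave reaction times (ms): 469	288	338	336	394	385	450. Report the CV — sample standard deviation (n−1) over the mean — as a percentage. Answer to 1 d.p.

n = 7, Σ = 2660, M = 380.0000
Σ(x−M)² = 25206.000; s = √(25206.000/6) = 64.8151
CV = 64.8151 / 380.0000 = 0.17057 = 17.057%

17.1%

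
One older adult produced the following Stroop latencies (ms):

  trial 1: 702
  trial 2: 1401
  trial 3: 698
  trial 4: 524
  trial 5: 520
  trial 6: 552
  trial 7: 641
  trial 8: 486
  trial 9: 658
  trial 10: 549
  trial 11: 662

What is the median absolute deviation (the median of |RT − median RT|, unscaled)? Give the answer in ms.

89 ms

Sorted: 486, 520, 524, 549, 552, 641, 658, 662, 698, 702, 1401 → median = 641
|x − 641|: 61, 760, 57, 117, 121, 89, 0, 155, 17, 92, 21
Sorted deviations: 0, 17, 21, 57, 61, 89, 92, 117, 121, 155, 760 → MAD = 89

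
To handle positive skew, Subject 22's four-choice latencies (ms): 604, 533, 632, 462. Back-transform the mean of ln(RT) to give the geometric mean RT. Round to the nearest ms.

554 ms

ln(RT): 6.4036, 6.2785, 6.4489, 6.1356
Mean ln(RT) = 25.2665/4 = 6.31664
Geometric mean = exp(6.31664) = 553.71 ms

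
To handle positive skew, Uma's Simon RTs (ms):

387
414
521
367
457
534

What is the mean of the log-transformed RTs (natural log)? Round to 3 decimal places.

6.092

ln(RT): 5.9584, 6.0259, 6.2558, 5.9054, 6.1247, 6.2804
Σ ln(RT) = 36.5505
Mean = 36.5505/6 = 6.09175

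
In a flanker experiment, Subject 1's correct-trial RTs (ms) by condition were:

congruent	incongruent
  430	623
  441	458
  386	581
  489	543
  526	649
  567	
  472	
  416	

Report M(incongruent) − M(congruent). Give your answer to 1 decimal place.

104.9 ms

M(congruent) = 3727/8 = 465.875
M(incongruent) = 2854/5 = 570.800
Difference = 570.800 − 465.875 = 104.925 ms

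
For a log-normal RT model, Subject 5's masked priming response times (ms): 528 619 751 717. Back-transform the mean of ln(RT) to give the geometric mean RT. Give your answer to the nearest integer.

ln(RT): 6.2691, 6.4281, 6.6214, 6.5751
Mean ln(RT) = 25.8937/4 = 6.47342
Geometric mean = exp(6.47342) = 647.70 ms

648 ms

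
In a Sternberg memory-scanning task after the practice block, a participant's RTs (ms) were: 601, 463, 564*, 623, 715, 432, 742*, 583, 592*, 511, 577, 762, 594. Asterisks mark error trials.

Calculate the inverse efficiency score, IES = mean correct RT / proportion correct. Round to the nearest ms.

762 ms

Correct trials (n=10): 601, 463, 623, 715, 432, 583, 511, 577, 762, 594
Mean correct RT = 5861/10 = 586.1000 ms
Proportion correct = 10/13
IES = 586.1000 / (10/13) = 761.930 ms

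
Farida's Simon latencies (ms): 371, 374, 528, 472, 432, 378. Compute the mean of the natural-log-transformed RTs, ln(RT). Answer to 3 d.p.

6.045

ln(RT): 5.9162, 5.9243, 6.2691, 6.1570, 6.0684, 5.9349
Σ ln(RT) = 36.2699
Mean = 36.2699/6 = 6.04498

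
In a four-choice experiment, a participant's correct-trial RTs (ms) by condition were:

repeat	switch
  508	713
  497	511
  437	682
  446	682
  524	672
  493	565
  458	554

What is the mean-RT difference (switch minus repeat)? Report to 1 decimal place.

M(repeat) = 3363/7 = 480.429
M(switch) = 4379/7 = 625.571
Difference = 625.571 − 480.429 = 145.143 ms

145.1 ms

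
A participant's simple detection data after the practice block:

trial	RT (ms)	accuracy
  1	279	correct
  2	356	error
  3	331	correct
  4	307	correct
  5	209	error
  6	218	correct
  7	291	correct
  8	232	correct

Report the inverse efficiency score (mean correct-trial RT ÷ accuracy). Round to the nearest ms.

Correct trials (n=6): 279, 331, 307, 218, 291, 232
Mean correct RT = 1658/6 = 276.3333 ms
Proportion correct = 6/8
IES = 276.3333 / (6/8) = 368.444 ms

368 ms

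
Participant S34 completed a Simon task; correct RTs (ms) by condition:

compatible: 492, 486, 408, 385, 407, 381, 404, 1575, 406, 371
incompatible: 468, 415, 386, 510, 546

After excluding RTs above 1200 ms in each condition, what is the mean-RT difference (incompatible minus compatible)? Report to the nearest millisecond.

49 ms

compatible: exclude 1575
M(compatible) = 3740/9 = 415.556
M(incompatible) = 2325/5 = 465.000
Difference = 465.000 − 415.556 = 49.444 ms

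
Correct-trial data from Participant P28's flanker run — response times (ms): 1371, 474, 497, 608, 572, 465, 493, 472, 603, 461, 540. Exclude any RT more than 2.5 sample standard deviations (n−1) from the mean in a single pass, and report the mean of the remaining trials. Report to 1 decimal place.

518.5 ms

n = 11, ΣRT = 6556, M = 596.000
Σ(x−M)² = 690586.00; s = √(690586.00/10) = 262.790
Cutoffs: 596.000 ± 2.5·262.790 → [-61.0, 1253.0]
Outside: 1371 → excluded.
Retained (n=10): Σ = 5185, mean = 5185/10 = 518.500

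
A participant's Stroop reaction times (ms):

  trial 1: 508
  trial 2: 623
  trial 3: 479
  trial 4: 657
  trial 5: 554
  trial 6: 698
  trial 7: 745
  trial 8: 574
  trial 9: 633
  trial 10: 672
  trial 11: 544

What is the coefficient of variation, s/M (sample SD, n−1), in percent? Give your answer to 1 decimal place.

n = 11, Σ = 6687, M = 607.9091
Σ(x−M)² = 69024.909; s = √(69024.909/10) = 83.0812
CV = 83.0812 / 607.9091 = 0.13667 = 13.667%

13.7%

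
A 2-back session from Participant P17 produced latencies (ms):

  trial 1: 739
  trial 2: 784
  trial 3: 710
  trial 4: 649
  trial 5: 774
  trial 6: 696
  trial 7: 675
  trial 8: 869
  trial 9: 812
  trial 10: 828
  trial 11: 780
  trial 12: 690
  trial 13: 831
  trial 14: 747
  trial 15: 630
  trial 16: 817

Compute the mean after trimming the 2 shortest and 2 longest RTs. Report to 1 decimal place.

Sorted: 630, 649, 675, 690, 696, 710, 739, 747, 774, 780, 784, 812, 817, 828, 831, 869
Drop lowest 2 (630, 649) and highest 2 (831, 869)
Remaining (n=12): Σ = 9052, mean = 9052/12 = 754.333

754.3 ms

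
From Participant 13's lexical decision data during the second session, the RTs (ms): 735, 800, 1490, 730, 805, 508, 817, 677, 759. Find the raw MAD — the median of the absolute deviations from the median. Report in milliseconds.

Sorted: 508, 677, 730, 735, 759, 800, 805, 817, 1490 → median = 759
|x − 759|: 24, 41, 731, 29, 46, 251, 58, 82, 0
Sorted deviations: 0, 24, 29, 41, 46, 58, 82, 251, 731 → MAD = 46

46 ms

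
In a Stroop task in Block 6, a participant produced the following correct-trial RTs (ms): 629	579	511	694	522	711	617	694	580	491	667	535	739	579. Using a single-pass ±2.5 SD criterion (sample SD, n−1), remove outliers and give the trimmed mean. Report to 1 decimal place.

n = 14, ΣRT = 8548, M = 610.571
Σ(x−M)² = 84761.43; s = √(84761.43/13) = 80.747
Cutoffs: 610.571 ± 2.5·80.747 → [408.7, 812.4]
No RTs fall outside the cutoffs; all 14 retained. Mean = 8548/14 = 610.571

610.6 ms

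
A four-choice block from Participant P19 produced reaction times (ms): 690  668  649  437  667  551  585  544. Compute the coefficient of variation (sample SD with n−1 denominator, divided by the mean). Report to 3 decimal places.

n = 8, Σ = 4791, M = 598.8750
Σ(x−M)² = 51934.875; s = √(51934.875/7) = 86.1352
CV = 86.1352 / 598.8750 = 0.14383

0.144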